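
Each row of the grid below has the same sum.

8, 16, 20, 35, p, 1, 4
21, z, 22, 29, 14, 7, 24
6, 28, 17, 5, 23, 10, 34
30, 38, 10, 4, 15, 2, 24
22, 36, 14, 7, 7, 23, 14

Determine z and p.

The complete rows each total 123.
Row 2 is missing 123 − 117 = 6 (since 21 + 22 + 29 + 14 + 7 + 24 = 117).
Row 1 is missing 123 − 84 = 39 (since 8 + 16 + 20 + 35 + 1 + 4 = 84).

z = 6, p = 39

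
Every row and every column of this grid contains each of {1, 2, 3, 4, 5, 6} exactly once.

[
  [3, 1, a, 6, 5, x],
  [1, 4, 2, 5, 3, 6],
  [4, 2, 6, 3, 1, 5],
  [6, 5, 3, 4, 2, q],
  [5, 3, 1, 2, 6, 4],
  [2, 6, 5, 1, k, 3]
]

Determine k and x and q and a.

Cell (6,5): row 6 already has {1, 2, 3, 5, 6} → 4.
At (row 4, col 6): row 4 already has {2, 3, 4, 5, 6}, so the value is 1.
At (row 1, col 6): column 6 already has {1, 3, 4, 5, 6}, so the value is 2.
At (row 1, col 3): row 1 already has {1, 2, 3, 5, 6}, so the value is 4.

k = 4, x = 2, q = 1, a = 4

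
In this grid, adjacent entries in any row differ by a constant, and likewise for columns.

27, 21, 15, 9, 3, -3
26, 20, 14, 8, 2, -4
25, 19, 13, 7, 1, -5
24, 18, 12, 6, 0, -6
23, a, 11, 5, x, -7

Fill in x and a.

x = -1, a = 17

Along each row the entries change by -6 per step; down each column they change by -1.
Row 5: from 23 at column 1, stepping by -6 to column 5 gives -1.
Row 5: from 23 at column 1, stepping by -6 to column 2 gives 17.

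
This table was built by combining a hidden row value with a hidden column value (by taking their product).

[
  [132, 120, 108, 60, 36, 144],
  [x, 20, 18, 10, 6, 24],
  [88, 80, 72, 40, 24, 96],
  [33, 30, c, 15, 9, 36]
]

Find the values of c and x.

c = 27, x = 22

Each row is a constant multiple of every other row — this is a multiplication table with the headers hidden.
Row 4 is 30/120 = 1/4 times row 1, so its entry in column 3 is 108 × 1/4 = 27.
Row 2 is 20/120 = 1/6 times row 1, so its entry in column 1 is 132 × 1/6 = 22.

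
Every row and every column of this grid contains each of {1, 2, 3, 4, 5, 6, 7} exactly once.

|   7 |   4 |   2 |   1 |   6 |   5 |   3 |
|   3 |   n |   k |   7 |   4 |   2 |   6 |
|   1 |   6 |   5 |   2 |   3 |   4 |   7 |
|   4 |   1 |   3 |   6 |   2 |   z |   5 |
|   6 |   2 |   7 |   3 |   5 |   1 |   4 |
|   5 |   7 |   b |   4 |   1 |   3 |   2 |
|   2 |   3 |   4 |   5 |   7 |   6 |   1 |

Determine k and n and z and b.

k = 1, n = 5, z = 7, b = 6

At (row 2, col 2): column 2 already has {1, 2, 3, 4, 6, 7}, so the value is 5.
Cell (2,3): row 2 already has {2, 3, 4, 5, 6, 7} → 1.
At (row 4, col 6): row 4 already has {1, 2, 3, 4, 5, 6}, so the value is 7.
At (row 6, col 3): row 6 already has {1, 2, 3, 4, 5, 7}, so the value is 6.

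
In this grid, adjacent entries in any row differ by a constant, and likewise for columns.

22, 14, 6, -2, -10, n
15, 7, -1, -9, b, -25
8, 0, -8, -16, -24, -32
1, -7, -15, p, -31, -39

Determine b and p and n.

b = -17, p = -23, n = -18

Along each row the entries change by -8 per step; down each column they change by -7.
Row 2: from 15 at column 1, stepping by -8 to column 5 gives -17.
Row 4: from 1 at column 1, stepping by -8 to column 4 gives -23.
Row 1: from 22 at column 1, stepping by -8 to column 6 gives -18.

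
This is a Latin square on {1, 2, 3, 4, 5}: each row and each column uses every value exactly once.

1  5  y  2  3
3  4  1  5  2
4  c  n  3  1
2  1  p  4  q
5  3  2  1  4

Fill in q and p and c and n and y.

q = 5, p = 3, c = 2, n = 5, y = 4

Cell (3,2): column 2 already has {1, 3, 4, 5} → 2.
Cell (4,5): column 5 already has {1, 2, 3, 4} → 5.
Cell (1,3): row 1 already has {1, 2, 3, 5} → 4.
At (row 3, col 3): row 3 already has {1, 2, 3, 4}, so the value is 5.
Cell (4,3): row 4 already has {1, 2, 4, 5} → 3.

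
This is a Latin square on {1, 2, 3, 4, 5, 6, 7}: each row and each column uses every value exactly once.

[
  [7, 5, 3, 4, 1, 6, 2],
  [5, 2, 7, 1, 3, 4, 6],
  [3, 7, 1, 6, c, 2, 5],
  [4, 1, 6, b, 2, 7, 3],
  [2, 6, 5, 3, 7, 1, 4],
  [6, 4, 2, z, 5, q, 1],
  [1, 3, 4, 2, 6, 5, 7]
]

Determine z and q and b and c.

At (row 3, col 5): row 3 already has {1, 2, 3, 5, 6, 7}, so the value is 4.
Cell (4,4): row 4 already has {1, 2, 3, 4, 6, 7} → 5.
Cell (6,4): column 4 already has {1, 2, 3, 4, 5, 6} → 7.
At (row 6, col 6): row 6 already has {1, 2, 4, 5, 6, 7}, so the value is 3.

z = 7, q = 3, b = 5, c = 4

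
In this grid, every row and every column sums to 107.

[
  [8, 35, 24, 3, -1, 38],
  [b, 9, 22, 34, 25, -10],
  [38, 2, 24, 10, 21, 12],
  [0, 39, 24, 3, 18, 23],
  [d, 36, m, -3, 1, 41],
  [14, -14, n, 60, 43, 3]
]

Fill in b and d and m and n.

The known cells in row 2 total 80, leaving 107 − 80 = 27 for the blank.
The known cells in column 1 total 87, leaving 107 − 87 = 20 for the blank.
The known cells in row 5 total 95, leaving 107 − 95 = 12 for the blank.
The known cells in row 6 total 106, leaving 107 − 106 = 1 for the blank.

b = 27, d = 20, m = 12, n = 1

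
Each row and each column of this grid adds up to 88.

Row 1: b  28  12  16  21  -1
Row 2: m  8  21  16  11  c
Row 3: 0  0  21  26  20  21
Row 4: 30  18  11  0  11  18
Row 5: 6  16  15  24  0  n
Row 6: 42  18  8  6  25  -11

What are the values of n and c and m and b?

n = 27, c = 34, m = -2, b = 12

Row 5: 6 + 16 + 15 + 24 + 0 = 61, so its missing entry is 88 − 61 = 27.
Row 1: 28 + 12 + 16 + 21 − 1 = 76, so its missing entry is 88 − 76 = 12.
Column 1: 12 + 0 + 30 + 6 + 42 = 90, so its missing entry is 88 − 90 = -2.
Row 2: -2 + 8 + 21 + 16 + 11 = 54, so its missing entry is 88 − 54 = 34.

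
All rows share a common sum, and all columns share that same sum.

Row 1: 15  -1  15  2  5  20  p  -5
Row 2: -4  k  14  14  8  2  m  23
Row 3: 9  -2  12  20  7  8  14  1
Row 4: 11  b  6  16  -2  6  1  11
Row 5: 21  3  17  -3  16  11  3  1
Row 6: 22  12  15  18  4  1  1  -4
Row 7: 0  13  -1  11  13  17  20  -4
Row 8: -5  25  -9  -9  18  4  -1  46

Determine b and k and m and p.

b = 20, k = -1, m = 13, p = 18

Rows 3 and 5 both sum to 69, so that's the common total.
The known cells in row 4 total 49, leaving 69 − 49 = 20 for the blank.
The known cells in column 2 total 70, leaving 69 − 70 = -1 for the blank.
The known cells in row 2 total 56, leaving 69 − 56 = 13 for the blank.
The known cells in row 1 total 51, leaving 69 − 51 = 18 for the blank.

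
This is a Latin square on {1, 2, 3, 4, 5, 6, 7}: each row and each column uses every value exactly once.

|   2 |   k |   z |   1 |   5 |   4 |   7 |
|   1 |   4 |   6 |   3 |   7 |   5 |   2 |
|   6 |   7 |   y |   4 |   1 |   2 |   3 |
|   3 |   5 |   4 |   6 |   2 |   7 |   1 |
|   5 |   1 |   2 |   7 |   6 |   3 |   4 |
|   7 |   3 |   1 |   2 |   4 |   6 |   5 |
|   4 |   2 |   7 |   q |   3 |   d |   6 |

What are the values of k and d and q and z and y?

Cell (1,2): column 2 already has {1, 2, 3, 4, 5, 7} → 6.
At (row 7, col 6): column 6 already has {2, 3, 4, 5, 6, 7}, so the value is 1.
Cell (1,3): row 1 already has {1, 2, 4, 5, 6, 7} → 3.
For row 3, column 3: row 3 already has {1, 2, 3, 4, 6, 7}; that leaves 5.
For row 7, column 4: row 7 already has {1, 2, 3, 4, 6, 7}; that leaves 5.

k = 6, d = 1, q = 5, z = 3, y = 5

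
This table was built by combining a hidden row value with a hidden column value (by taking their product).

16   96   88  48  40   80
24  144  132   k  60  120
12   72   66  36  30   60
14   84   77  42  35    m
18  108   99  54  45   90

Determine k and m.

k = 72, m = 70

Each row is a constant multiple of every other row — this is a multiplication table with the headers hidden.
Row 2 is 24/16 = 3/2 times row 1, so its entry in column 4 is 48 × 3/2 = 72.
Row 4 is 14/16 = 7/8 times row 1, so its entry in column 6 is 80 × 7/8 = 70.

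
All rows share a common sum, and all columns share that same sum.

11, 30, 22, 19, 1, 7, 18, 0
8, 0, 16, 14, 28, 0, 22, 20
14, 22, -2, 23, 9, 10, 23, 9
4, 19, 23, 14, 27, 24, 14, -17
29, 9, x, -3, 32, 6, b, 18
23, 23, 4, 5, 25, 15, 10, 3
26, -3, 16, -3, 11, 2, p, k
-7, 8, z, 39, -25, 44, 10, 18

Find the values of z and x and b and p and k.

z = 21, x = 8, b = 9, p = 2, k = 57

Rows 1 and 2 both sum to 108, so that's the common total.
Column 8: 0 + 20 + 9 − 17 + 18 + 3 + 18 = 51, so its missing entry is 108 − 51 = 57.
Row 8: -7 + 8 + 39 − 25 + 44 + 10 + 18 = 87, so its missing entry is 108 − 87 = 21.
Column 3: 22 + 16 − 2 + 23 + 4 + 16 + 21 = 100, so its missing entry is 108 − 100 = 8.
Row 5: 29 + 9 + 8 − 3 + 32 + 6 + 18 = 99, so its missing entry is 108 − 99 = 9.
Row 7: 26 − 3 + 16 − 3 + 11 + 2 + 57 = 106, so its missing entry is 108 − 106 = 2.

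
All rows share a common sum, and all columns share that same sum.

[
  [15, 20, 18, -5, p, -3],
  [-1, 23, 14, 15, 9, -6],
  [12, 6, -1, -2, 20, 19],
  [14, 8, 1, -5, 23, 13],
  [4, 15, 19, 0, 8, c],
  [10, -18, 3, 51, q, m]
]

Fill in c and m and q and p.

c = 8, m = 23, q = -15, p = 9

Rows 2 and 3 both sum to 54, so that's the common total.
Row 5: 4 + 15 + 19 + 0 + 8 = 46, so its missing entry is 54 − 46 = 8.
Column 6: -3 − 6 + 19 + 13 + 8 = 31, so its missing entry is 54 − 31 = 23.
Row 1: 15 + 20 + 18 − 5 − 3 = 45, so its missing entry is 54 − 45 = 9.
Row 6: 10 − 18 + 3 + 51 + 23 = 69, so its missing entry is 54 − 69 = -15.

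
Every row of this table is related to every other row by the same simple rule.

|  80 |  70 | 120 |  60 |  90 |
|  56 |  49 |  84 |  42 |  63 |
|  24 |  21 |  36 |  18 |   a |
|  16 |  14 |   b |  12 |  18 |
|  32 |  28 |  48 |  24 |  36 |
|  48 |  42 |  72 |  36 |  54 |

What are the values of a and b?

Each row is a constant multiple of every other row — this is a multiplication table with the headers hidden.
Row 3 is 24/80 = 3/10 times row 1, so its entry in column 5 is 90 × 3/10 = 27.
Row 4 is 16/80 = 1/5 times row 1, so its entry in column 3 is 120 × 1/5 = 24.

a = 27, b = 24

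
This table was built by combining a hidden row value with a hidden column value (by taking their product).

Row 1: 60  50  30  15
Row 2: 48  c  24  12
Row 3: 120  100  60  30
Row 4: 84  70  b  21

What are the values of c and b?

c = 40, b = 42

Each row is a constant multiple of every other row — this is a multiplication table with the headers hidden.
Row 2 is 12/15 = 4/5 times row 1, so its entry in column 2 is 50 × 4/5 = 40.
Row 4 is 21/15 = 7/5 times row 1, so its entry in column 3 is 30 × 7/5 = 42.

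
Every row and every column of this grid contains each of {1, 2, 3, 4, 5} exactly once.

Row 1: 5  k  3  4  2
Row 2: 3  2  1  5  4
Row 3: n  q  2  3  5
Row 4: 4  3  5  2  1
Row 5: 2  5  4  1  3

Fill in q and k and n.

At (row 1, col 2): row 1 already has {2, 3, 4, 5}, so the value is 1.
At (row 3, col 1): column 1 already has {2, 3, 4, 5}, so the value is 1.
Cell (3,2): row 3 already has {1, 2, 3, 5} → 4.

q = 4, k = 1, n = 1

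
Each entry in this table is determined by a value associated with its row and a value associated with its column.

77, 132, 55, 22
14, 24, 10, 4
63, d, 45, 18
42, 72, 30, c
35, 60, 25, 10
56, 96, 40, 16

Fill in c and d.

Each row is a constant multiple of every other row — this is a multiplication table with the headers hidden.
Row 4 is 42/77 = 6/11 times row 1, so its entry in column 4 is 22 × 6/11 = 12.
Row 3 is 63/77 = 9/11 times row 1, so its entry in column 2 is 132 × 9/11 = 108.

c = 12, d = 108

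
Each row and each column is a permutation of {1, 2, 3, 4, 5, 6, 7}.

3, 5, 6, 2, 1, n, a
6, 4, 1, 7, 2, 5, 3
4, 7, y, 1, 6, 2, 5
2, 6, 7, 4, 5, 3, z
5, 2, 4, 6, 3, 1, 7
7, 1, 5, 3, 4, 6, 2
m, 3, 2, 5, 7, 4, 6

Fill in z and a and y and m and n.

z = 1, a = 4, y = 3, m = 1, n = 7

Cell (3,3): row 3 already has {1, 2, 4, 5, 6, 7} → 3.
At (row 4, col 7): row 4 already has {2, 3, 4, 5, 6, 7}, so the value is 1.
For row 1, column 7: column 7 already has {1, 2, 3, 5, 6, 7}; that leaves 4.
For row 1, column 6: row 1 already has {1, 2, 3, 4, 5, 6}; that leaves 7.
At (row 7, col 1): row 7 already has {2, 3, 4, 5, 6, 7}, so the value is 1.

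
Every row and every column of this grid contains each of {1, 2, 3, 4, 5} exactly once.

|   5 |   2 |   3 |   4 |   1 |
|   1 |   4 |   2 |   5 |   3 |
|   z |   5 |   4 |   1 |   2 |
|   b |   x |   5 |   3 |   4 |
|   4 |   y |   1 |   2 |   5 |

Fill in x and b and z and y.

Cell (5,2): row 5 already has {1, 2, 4, 5} → 3.
For row 4, column 2: column 2 already has {2, 3, 4, 5}; that leaves 1.
At (row 3, col 1): row 3 already has {1, 2, 4, 5}, so the value is 3.
For row 4, column 1: row 4 already has {1, 3, 4, 5}; that leaves 2.

x = 1, b = 2, z = 3, y = 3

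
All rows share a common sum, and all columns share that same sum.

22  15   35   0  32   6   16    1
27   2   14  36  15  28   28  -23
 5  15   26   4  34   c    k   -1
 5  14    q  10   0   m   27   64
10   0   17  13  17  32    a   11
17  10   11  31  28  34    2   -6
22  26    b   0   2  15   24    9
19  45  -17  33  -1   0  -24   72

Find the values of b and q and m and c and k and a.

Rows 1 and 2 both sum to 127, so that's the common total.
Row 7: 22 + 26 + 0 + 2 + 15 + 24 + 9 = 98, so its missing entry is 127 − 98 = 29.
Row 5: 10 + 0 + 17 + 13 + 17 + 32 + 11 = 100, so its missing entry is 127 − 100 = 27.
Column 7: 16 + 28 + 27 + 27 + 2 + 24 − 24 = 100, so its missing entry is 127 − 100 = 27.
Column 3: 35 + 14 + 26 + 17 + 11 + 29 − 17 = 115, so its missing entry is 127 − 115 = 12.
Row 3: 5 + 15 + 26 + 4 + 34 + 27 − 1 = 110, so its missing entry is 127 − 110 = 17.
Row 4: 5 + 14 + 12 + 10 + 0 + 27 + 64 = 132, so its missing entry is 127 − 132 = -5.

b = 29, q = 12, m = -5, c = 17, k = 27, a = 27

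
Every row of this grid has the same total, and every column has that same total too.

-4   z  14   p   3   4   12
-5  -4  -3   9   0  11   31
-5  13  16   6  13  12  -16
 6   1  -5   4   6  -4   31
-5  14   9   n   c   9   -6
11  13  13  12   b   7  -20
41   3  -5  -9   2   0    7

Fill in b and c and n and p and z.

b = 3, c = 12, n = 6, p = 11, z = -1

Rows 2 and 3 both sum to 39, so that's the common total.
Column 2: -4 + 13 + 1 + 14 + 13 + 3 = 40, so its missing entry is 39 − 40 = -1.
Row 6: 11 + 13 + 13 + 12 + 7 − 20 = 36, so its missing entry is 39 − 36 = 3.
Column 5: 3 + 0 + 13 + 6 + 3 + 2 = 27, so its missing entry is 39 − 27 = 12.
Row 5: -5 + 14 + 9 + 12 + 9 − 6 = 33, so its missing entry is 39 − 33 = 6.
Row 1: -4 − 1 + 14 + 3 + 4 + 12 = 28, so its missing entry is 39 − 28 = 11.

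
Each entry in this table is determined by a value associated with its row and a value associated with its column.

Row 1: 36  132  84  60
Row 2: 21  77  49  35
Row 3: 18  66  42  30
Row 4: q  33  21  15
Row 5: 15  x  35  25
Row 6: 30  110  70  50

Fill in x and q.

Each row is a constant multiple of every other row — this is a multiplication table with the headers hidden.
Row 5 is 35/84 = 5/12 times row 1, so its entry in column 2 is 132 × 5/12 = 55.
Row 4 is 21/84 = 1/4 times row 1, so its entry in column 1 is 36 × 1/4 = 9.

x = 55, q = 9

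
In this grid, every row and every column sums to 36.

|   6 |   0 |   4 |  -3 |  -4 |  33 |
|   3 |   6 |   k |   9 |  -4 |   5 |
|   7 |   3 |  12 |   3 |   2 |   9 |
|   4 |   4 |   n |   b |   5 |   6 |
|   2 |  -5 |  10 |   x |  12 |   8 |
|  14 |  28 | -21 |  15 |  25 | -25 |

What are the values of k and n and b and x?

k = 17, n = 14, b = 3, x = 9

Row 2: 3 + 6 + 9 − 4 + 5 = 19, so its missing entry is 36 − 19 = 17.
Column 3: 4 + 17 + 12 + 10 − 21 = 22, so its missing entry is 36 − 22 = 14.
Row 4: 4 + 4 + 14 + 5 + 6 = 33, so its missing entry is 36 − 33 = 3.
Row 5: 2 − 5 + 10 + 12 + 8 = 27, so its missing entry is 36 − 27 = 9.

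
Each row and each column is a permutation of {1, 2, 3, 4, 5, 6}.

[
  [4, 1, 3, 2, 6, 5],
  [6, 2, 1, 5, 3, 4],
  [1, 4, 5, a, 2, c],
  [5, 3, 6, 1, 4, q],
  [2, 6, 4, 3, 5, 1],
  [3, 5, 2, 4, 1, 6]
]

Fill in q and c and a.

q = 2, c = 3, a = 6

At (row 3, col 4): column 4 already has {1, 2, 3, 4, 5}, so the value is 6.
At (row 3, col 6): row 3 already has {1, 2, 4, 5, 6}, so the value is 3.
For row 4, column 6: row 4 already has {1, 3, 4, 5, 6}; that leaves 2.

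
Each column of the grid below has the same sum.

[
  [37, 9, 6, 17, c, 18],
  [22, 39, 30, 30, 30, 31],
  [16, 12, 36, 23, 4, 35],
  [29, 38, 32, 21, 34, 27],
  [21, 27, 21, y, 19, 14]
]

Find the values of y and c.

The complete columns each total 125.
Column 4 is missing 125 − 91 = 34 (since 17 + 30 + 23 + 21 = 91).
Column 5 is missing 125 − 87 = 38 (since 30 + 4 + 34 + 19 = 87).

y = 34, c = 38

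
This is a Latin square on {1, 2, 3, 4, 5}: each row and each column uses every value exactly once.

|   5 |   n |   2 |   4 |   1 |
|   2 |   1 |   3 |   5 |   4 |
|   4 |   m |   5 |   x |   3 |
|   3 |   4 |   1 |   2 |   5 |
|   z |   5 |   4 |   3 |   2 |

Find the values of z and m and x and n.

z = 1, m = 2, x = 1, n = 3

For row 3, column 4: column 4 already has {2, 3, 4, 5}; that leaves 1.
At (row 5, col 1): row 5 already has {2, 3, 4, 5}, so the value is 1.
At (row 3, col 2): row 3 already has {1, 3, 4, 5}, so the value is 2.
For row 1, column 2: row 1 already has {1, 2, 4, 5}; that leaves 3.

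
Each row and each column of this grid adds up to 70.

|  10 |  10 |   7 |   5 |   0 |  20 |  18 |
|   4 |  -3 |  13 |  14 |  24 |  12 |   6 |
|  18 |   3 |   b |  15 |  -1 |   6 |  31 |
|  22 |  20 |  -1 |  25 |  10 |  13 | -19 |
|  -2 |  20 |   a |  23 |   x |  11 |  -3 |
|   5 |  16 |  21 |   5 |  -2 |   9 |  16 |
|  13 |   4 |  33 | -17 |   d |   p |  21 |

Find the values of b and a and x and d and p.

b = -2, a = -1, x = 22, d = 17, p = -1

Column 6 has 20 + 12 + 6 + 13 + 11 + 9 = 71; the blank must be 70 − 71 = -1.
Row 7 has 13 + 4 + 33 − 17 − 1 + 21 = 53; the blank must be 70 − 53 = 17.
Column 5 has 0 + 24 − 1 + 10 − 2 + 17 = 48; the blank must be 70 − 48 = 22.
Row 5 has -2 + 20 + 23 + 22 + 11 − 3 = 71; the blank must be 70 − 71 = -1.
Row 3 has 18 + 3 + 15 − 1 + 6 + 31 = 72; the blank must be 70 − 72 = -2.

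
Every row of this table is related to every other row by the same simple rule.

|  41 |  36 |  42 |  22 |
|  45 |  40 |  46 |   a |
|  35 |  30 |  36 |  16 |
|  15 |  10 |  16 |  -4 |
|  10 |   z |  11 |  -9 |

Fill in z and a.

The difference between any two rows is the same in every column — this is an addition table with the headers hidden.
Row 5 minus row 1 is 10 − 41 = -31, so its entry in column 2 is 36 + (-31) = 5.
Row 2 minus row 1 is 45 − 41 = 4, so its entry in column 4 is 22 + 4 = 26.

z = 5, a = 26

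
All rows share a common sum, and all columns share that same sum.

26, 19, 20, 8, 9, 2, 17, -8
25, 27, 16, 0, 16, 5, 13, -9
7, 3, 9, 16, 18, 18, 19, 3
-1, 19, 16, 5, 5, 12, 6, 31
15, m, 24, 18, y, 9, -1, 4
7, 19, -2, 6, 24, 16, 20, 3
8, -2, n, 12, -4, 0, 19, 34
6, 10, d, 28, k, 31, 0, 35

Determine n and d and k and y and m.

Rows 1 and 2 both sum to 93, so that's the common total.
The known cells in row 7 total 67, leaving 93 − 67 = 26 for the blank.
The known cells in column 3 total 109, leaving 93 − 109 = -16 for the blank.
The known cells in row 8 total 94, leaving 93 − 94 = -1 for the blank.
The known cells in column 5 total 67, leaving 93 − 67 = 26 for the blank.
The known cells in row 5 total 95, leaving 93 − 95 = -2 for the blank.

n = 26, d = -16, k = -1, y = 26, m = -2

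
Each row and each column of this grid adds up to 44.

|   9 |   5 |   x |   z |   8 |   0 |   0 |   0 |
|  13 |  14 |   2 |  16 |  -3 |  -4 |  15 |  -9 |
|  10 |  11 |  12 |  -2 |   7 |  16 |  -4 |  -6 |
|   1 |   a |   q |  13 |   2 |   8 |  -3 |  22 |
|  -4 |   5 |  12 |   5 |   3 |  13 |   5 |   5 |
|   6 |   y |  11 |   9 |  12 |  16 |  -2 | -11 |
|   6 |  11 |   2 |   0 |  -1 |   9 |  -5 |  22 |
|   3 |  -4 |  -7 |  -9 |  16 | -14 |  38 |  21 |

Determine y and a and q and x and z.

Column 4: 16 − 2 + 13 + 5 + 9 + 0 − 9 = 32, so its missing entry is 44 − 32 = 12.
Row 6: 6 + 11 + 9 + 12 + 16 − 2 − 11 = 41, so its missing entry is 44 − 41 = 3.
Column 2: 5 + 14 + 11 + 5 + 3 + 11 − 4 = 45, so its missing entry is 44 − 45 = -1.
Row 1: 9 + 5 + 12 + 8 + 0 + 0 + 0 = 34, so its missing entry is 44 − 34 = 10.
Row 4: 1 − 1 + 13 + 2 + 8 − 3 + 22 = 42, so its missing entry is 44 − 42 = 2.

y = 3, a = -1, q = 2, x = 10, z = 12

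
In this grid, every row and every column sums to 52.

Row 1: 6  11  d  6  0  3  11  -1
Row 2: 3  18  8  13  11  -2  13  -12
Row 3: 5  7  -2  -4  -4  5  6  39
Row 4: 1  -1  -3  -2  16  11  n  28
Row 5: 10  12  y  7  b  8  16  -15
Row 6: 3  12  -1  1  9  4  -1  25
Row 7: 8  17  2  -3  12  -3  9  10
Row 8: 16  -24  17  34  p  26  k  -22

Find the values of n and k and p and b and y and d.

n = 2, k = -4, p = 9, b = -1, y = 15, d = 16

Row 1: 6 + 11 + 6 + 0 + 3 + 11 − 1 = 36, so its missing entry is 52 − 36 = 16.
Column 3: 16 + 8 − 2 − 3 − 1 + 2 + 17 = 37, so its missing entry is 52 − 37 = 15.
Row 5: 10 + 12 + 15 + 7 + 8 + 16 − 15 = 53, so its missing entry is 52 − 53 = -1.
Column 5: 0 + 11 − 4 + 16 − 1 + 9 + 12 = 43, so its missing entry is 52 − 43 = 9.
Row 8: 16 − 24 + 17 + 34 + 9 + 26 − 22 = 56, so its missing entry is 52 − 56 = -4.
Row 4: 1 − 1 − 3 − 2 + 16 + 11 + 28 = 50, so its missing entry is 52 − 50 = 2.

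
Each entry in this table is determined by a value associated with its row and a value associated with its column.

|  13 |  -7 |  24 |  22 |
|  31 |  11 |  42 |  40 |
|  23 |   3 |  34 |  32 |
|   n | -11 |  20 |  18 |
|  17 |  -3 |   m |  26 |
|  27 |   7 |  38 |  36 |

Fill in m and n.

m = 28, n = 9

The difference between any two rows is the same in every column — this is an addition table with the headers hidden.
Row 5 minus row 1 is 26 − 22 = 4, so its entry in column 3 is 24 + 4 = 28.
Row 4 minus row 1 is 18 − 22 = -4, so its entry in column 1 is 13 + (-4) = 9.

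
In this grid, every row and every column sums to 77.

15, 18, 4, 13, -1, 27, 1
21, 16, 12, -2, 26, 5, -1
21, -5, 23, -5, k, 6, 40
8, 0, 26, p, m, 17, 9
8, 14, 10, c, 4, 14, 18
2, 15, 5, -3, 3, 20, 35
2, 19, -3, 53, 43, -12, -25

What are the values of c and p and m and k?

Row 3 has 21 − 5 + 23 − 5 + 6 + 40 = 80; the blank must be 77 − 80 = -3.
Column 5 has -1 + 26 − 3 + 4 + 3 + 43 = 72; the blank must be 77 − 72 = 5.
Row 4 has 8 + 0 + 26 + 5 + 17 + 9 = 65; the blank must be 77 − 65 = 12.
Row 5 has 8 + 14 + 10 + 4 + 14 + 18 = 68; the blank must be 77 − 68 = 9.

c = 9, p = 12, m = 5, k = -3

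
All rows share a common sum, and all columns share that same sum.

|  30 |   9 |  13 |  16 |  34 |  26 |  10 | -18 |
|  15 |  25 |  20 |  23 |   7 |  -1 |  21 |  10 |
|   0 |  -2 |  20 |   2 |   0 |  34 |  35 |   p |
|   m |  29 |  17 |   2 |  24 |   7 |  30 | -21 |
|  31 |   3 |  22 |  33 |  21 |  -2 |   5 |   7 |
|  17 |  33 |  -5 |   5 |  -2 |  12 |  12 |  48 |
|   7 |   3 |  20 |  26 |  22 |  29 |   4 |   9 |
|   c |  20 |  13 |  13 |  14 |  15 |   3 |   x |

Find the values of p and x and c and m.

Rows 1 and 2 both sum to 120, so that's the common total.
The known cells in row 3 total 89, leaving 120 − 89 = 31 for the blank.
The known cells in column 8 total 66, leaving 120 − 66 = 54 for the blank.
The known cells in row 8 total 132, leaving 120 − 132 = -12 for the blank.
The known cells in row 4 total 88, leaving 120 − 88 = 32 for the blank.

p = 31, x = 54, c = -12, m = 32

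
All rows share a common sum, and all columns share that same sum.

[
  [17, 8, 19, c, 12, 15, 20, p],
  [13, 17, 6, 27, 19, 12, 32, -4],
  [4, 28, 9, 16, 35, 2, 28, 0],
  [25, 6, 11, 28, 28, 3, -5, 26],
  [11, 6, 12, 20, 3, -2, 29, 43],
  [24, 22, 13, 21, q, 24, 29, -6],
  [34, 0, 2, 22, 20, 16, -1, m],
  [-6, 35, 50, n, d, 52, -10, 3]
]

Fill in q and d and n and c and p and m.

q = -5, d = 10, n = -12, c = 0, p = 31, m = 29

Rows 2 and 3 both sum to 122, so that's the common total.
Row 6 has 24 + 22 + 13 + 21 + 24 + 29 − 6 = 127; the blank must be 122 − 127 = -5.
Column 5 has 12 + 19 + 35 + 28 + 3 − 5 + 20 = 112; the blank must be 122 − 112 = 10.
Row 8 has -6 + 35 + 50 + 10 + 52 − 10 + 3 = 134; the blank must be 122 − 134 = -12.
Column 4 has 27 + 16 + 28 + 20 + 21 + 22 − 12 = 122; the blank must be 122 − 122 = 0.
Row 1 has 17 + 8 + 19 + 0 + 12 + 15 + 20 = 91; the blank must be 122 − 91 = 31.
Row 7 has 34 + 0 + 2 + 22 + 20 + 16 − 1 = 93; the blank must be 122 − 93 = 29.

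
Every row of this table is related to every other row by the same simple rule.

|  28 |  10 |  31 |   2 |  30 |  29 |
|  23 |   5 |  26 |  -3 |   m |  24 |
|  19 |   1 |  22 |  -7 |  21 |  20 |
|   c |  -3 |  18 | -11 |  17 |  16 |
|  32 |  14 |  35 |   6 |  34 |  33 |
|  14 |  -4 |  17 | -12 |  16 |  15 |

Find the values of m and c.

The difference between any two rows is the same in every column — this is an addition table with the headers hidden.
Row 2 minus row 1 is 24 − 29 = -5, so its entry in column 5 is 30 + (-5) = 25.
Row 4 minus row 1 is 16 − 29 = -13, so its entry in column 1 is 28 + (-13) = 15.

m = 25, c = 15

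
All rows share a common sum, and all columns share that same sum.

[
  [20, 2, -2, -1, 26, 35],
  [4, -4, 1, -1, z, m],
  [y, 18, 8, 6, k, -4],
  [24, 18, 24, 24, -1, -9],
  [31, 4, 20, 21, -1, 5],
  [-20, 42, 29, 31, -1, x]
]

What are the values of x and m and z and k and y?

x = -1, m = 54, z = 26, k = 31, y = 21

Rows 1 and 4 both sum to 80, so that's the common total.
Row 6 has -20 + 42 + 29 + 31 − 1 = 81; the blank must be 80 − 81 = -1.
Column 6 has 35 − 4 − 9 + 5 − 1 = 26; the blank must be 80 − 26 = 54.
Column 1 has 20 + 4 + 24 + 31 − 20 = 59; the blank must be 80 − 59 = 21.
Row 3 has 21 + 18 + 8 + 6 − 4 = 49; the blank must be 80 − 49 = 31.
Row 2 has 4 − 4 + 1 − 1 + 54 = 54; the blank must be 80 − 54 = 26.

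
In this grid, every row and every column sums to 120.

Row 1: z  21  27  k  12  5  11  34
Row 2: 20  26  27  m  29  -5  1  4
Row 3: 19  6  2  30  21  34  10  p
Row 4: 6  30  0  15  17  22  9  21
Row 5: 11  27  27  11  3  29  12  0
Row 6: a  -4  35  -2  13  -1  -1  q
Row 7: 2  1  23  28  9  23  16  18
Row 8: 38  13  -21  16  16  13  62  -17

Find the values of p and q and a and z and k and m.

The known cells in row 3 total 122, leaving 120 − 122 = -2 for the blank.
The known cells in column 8 total 58, leaving 120 − 58 = 62 for the blank.
The known cells in row 6 total 102, leaving 120 − 102 = 18 for the blank.
The known cells in column 1 total 114, leaving 120 − 114 = 6 for the blank.
The known cells in row 1 total 116, leaving 120 − 116 = 4 for the blank.
The known cells in row 2 total 102, leaving 120 − 102 = 18 for the blank.

p = -2, q = 62, a = 18, z = 6, k = 4, m = 18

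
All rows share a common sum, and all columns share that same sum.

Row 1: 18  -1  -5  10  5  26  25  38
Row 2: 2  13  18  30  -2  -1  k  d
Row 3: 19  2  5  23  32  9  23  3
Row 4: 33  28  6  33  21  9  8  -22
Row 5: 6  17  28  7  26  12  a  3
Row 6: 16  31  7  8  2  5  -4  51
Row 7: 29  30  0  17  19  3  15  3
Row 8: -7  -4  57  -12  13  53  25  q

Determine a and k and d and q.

a = 17, k = 7, d = 49, q = -9

Rows 1 and 3 both sum to 116, so that's the common total.
Row 5 has 6 + 17 + 28 + 7 + 26 + 12 + 3 = 99; the blank must be 116 − 99 = 17.
Column 7 has 25 + 23 + 8 + 17 − 4 + 15 + 25 = 109; the blank must be 116 − 109 = 7.
Row 2 has 2 + 13 + 18 + 30 − 2 − 1 + 7 = 67; the blank must be 116 − 67 = 49.
Row 8 has -7 − 4 + 57 − 12 + 13 + 53 + 25 = 125; the blank must be 116 − 125 = -9.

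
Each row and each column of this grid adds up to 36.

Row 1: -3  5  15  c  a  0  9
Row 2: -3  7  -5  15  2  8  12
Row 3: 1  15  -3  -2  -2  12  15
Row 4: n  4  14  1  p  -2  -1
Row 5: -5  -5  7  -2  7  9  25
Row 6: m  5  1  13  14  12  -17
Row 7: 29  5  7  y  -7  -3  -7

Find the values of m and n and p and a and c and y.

Row 6: 5 + 1 + 13 + 14 + 12 − 17 = 28, so its missing entry is 36 − 28 = 8.
Column 1: -3 − 3 + 1 − 5 + 8 + 29 = 27, so its missing entry is 36 − 27 = 9.
Row 4: 9 + 4 + 14 + 1 − 2 − 1 = 25, so its missing entry is 36 − 25 = 11.
Column 5: 2 − 2 + 11 + 7 + 14 − 7 = 25, so its missing entry is 36 − 25 = 11.
Row 1: -3 + 5 + 15 + 11 + 0 + 9 = 37, so its missing entry is 36 − 37 = -1.
Row 7: 29 + 5 + 7 − 7 − 3 − 7 = 24, so its missing entry is 36 − 24 = 12.

m = 8, n = 9, p = 11, a = 11, c = -1, y = 12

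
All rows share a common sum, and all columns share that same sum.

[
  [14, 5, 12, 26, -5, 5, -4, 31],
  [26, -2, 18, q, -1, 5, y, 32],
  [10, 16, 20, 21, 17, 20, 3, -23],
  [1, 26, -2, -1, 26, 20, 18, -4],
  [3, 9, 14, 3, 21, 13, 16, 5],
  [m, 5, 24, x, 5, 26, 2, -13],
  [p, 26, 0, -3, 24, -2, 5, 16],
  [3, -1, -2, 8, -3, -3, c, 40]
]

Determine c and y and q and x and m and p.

Rows 1 and 3 both sum to 84, so that's the common total.
Row 8 has 3 − 1 − 2 + 8 − 3 − 3 + 40 = 42; the blank must be 84 − 42 = 42.
Row 7 has 26 + 0 − 3 + 24 − 2 + 5 + 16 = 66; the blank must be 84 − 66 = 18.
Column 1 has 14 + 26 + 10 + 1 + 3 + 18 + 3 = 75; the blank must be 84 − 75 = 9.
Row 6 has 9 + 5 + 24 + 5 + 26 + 2 − 13 = 58; the blank must be 84 − 58 = 26.
Column 7 has -4 + 3 + 18 + 16 + 2 + 5 + 42 = 82; the blank must be 84 − 82 = 2.
Row 2 has 26 − 2 + 18 − 1 + 5 + 2 + 32 = 80; the blank must be 84 − 80 = 4.

c = 42, y = 2, q = 4, x = 26, m = 9, p = 18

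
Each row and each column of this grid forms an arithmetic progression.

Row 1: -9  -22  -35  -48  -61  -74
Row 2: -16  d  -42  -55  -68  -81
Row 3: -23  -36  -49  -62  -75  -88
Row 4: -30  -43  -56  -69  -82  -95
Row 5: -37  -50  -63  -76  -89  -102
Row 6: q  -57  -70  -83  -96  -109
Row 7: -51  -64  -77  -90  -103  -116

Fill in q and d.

Along each row the entries change by -13 per step; down each column they change by -7.
Row 6: from -57 at column 2, stepping by -13 to column 1 gives -44.
Row 2: from -16 at column 1, stepping by -13 to column 2 gives -29.

q = -44, d = -29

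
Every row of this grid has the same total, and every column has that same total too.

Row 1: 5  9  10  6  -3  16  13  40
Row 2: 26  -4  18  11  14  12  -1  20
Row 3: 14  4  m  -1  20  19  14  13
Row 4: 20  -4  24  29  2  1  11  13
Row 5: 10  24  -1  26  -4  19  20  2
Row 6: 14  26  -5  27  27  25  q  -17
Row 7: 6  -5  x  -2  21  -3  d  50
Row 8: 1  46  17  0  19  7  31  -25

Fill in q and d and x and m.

q = -1, d = 9, x = 20, m = 13

Rows 1 and 2 both sum to 96, so that's the common total.
Row 6 has 14 + 26 − 5 + 27 + 27 + 25 − 17 = 97; the blank must be 96 − 97 = -1.
Column 7 has 13 − 1 + 14 + 11 + 20 − 1 + 31 = 87; the blank must be 96 − 87 = 9.
Row 7 has 6 − 5 − 2 + 21 − 3 + 9 + 50 = 76; the blank must be 96 − 76 = 20.
Row 3 has 14 + 4 − 1 + 20 + 19 + 14 + 13 = 83; the blank must be 96 − 83 = 13.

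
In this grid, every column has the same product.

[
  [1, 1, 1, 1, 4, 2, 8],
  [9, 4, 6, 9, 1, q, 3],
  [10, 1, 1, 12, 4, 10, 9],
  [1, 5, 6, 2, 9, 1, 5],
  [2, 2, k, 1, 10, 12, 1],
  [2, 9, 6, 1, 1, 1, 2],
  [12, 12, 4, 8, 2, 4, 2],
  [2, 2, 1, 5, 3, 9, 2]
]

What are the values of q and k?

q = 1, k = 10

Columns 4 and 5 each multiply to 8640, so every column has product 8640.
Column 6: 2×10×1×12×1×4×9 = 8640, so the missing entry is 8640 ÷ 8640 = 1.
Column 3: 1×6×1×6×6×4×1 = 864, so the missing entry is 8640 ÷ 864 = 10.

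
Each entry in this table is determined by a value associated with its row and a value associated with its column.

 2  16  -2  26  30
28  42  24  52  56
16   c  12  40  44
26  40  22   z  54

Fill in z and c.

z = 50, c = 30

The difference between any two rows is the same in every column — this is an addition table with the headers hidden.
Row 4 minus row 1 is 26 − 2 = 24, so its entry in column 4 is 26 + 24 = 50.
Row 3 minus row 1 is 16 − 2 = 14, so its entry in column 2 is 16 + 14 = 30.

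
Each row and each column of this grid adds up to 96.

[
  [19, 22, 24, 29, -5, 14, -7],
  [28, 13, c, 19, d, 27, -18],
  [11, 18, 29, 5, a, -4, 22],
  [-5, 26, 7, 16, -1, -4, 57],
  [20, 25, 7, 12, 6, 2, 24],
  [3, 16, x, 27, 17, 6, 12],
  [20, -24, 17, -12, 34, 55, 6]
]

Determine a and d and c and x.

a = 15, d = 30, c = -3, x = 15

The known cells in row 3 total 81, leaving 96 − 81 = 15 for the blank.
The known cells in column 5 total 66, leaving 96 − 66 = 30 for the blank.
The known cells in row 2 total 99, leaving 96 − 99 = -3 for the blank.
The known cells in row 6 total 81, leaving 96 − 81 = 15 for the blank.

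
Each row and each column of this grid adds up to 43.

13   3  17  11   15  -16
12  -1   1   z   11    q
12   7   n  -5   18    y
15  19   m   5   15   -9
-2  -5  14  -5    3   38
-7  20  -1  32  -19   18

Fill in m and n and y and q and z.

m = -2, n = 14, y = -3, q = 15, z = 5

Row 4: 15 + 19 + 5 + 15 − 9 = 45, so its missing entry is 43 − 45 = -2.
Column 3: 17 + 1 − 2 + 14 − 1 = 29, so its missing entry is 43 − 29 = 14.
Row 3: 12 + 7 + 14 − 5 + 18 = 46, so its missing entry is 43 − 46 = -3.
Column 6: -16 − 3 − 9 + 38 + 18 = 28, so its missing entry is 43 − 28 = 15.
Row 2: 12 − 1 + 1 + 11 + 15 = 38, so its missing entry is 43 − 38 = 5.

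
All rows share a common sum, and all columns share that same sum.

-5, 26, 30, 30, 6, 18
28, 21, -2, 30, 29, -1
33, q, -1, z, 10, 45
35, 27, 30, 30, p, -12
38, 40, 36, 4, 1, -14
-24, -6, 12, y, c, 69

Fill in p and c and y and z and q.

Rows 1 and 2 both sum to 105, so that's the common total.
The known cells in column 2 total 108, leaving 105 − 108 = -3 for the blank.
The known cells in row 4 total 110, leaving 105 − 110 = -5 for the blank.
The known cells in column 5 total 41, leaving 105 − 41 = 64 for the blank.
The known cells in row 3 total 84, leaving 105 − 84 = 21 for the blank.
The known cells in row 6 total 115, leaving 105 − 115 = -10 for the blank.

p = -5, c = 64, y = -10, z = 21, q = -3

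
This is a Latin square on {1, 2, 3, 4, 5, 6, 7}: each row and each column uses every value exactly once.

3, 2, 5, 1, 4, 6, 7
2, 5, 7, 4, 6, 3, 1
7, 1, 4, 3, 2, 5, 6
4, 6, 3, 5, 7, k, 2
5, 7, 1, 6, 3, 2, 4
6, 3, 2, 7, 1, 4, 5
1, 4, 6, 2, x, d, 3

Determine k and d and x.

k = 1, d = 7, x = 5

Cell (4,6): row 4 already has {2, 3, 4, 5, 6, 7} → 1.
At (row 7, col 5): column 5 already has {1, 2, 3, 4, 6, 7}, so the value is 5.
For row 7, column 6: row 7 already has {1, 2, 3, 4, 5, 6}; that leaves 7.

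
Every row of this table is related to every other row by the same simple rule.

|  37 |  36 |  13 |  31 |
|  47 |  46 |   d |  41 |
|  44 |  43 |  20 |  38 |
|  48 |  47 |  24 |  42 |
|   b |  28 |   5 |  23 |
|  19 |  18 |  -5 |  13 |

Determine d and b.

The difference between any two rows is the same in every column — this is an addition table with the headers hidden.
Row 2 minus row 1 is 46 − 36 = 10, so its entry in column 3 is 13 + 10 = 23.
Row 5 minus row 1 is 28 − 36 = -8, so its entry in column 1 is 37 + (-8) = 29.

d = 23, b = 29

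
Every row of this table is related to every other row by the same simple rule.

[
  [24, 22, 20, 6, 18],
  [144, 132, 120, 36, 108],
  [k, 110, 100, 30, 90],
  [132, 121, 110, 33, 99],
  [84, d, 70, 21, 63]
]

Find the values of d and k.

d = 77, k = 120

Each row is a constant multiple of every other row — this is a multiplication table with the headers hidden.
Row 5 is 70/20 = 7/2 times row 1, so its entry in column 2 is 22 × 7/2 = 77.
Row 3 is 100/20 = 5/1 times row 1, so its entry in column 1 is 24 × 5/1 = 120.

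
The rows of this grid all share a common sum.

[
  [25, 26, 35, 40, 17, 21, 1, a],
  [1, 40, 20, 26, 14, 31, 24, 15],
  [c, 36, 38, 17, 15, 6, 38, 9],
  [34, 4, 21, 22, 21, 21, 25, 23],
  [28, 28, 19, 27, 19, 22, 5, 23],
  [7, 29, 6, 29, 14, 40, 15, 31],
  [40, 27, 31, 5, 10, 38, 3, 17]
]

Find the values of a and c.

a = 6, c = 12

The complete rows each total 171.
Row 1 is missing 171 − 165 = 6 (since 25 + 26 + 35 + 40 + 17 + 21 + 1 = 165).
Row 3 is missing 171 − 159 = 12 (since 36 + 38 + 17 + 15 + 6 + 38 + 9 = 159).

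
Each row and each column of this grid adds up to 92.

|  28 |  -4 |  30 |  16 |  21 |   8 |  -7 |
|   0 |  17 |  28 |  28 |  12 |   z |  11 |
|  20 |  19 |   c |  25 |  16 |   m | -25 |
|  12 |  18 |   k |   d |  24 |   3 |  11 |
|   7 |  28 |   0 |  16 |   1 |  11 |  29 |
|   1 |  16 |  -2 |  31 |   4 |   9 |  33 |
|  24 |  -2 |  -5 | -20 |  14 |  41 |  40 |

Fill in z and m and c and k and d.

z = -4, m = 24, c = 13, k = 28, d = -4

Row 2: 0 + 17 + 28 + 28 + 12 + 11 = 96, so its missing entry is 92 − 96 = -4.
Column 4: 16 + 28 + 25 + 16 + 31 − 20 = 96, so its missing entry is 92 − 96 = -4.
Row 4: 12 + 18 − 4 + 24 + 3 + 11 = 64, so its missing entry is 92 − 64 = 28.
Column 3: 30 + 28 + 28 + 0 − 2 − 5 = 79, so its missing entry is 92 − 79 = 13.
Row 3: 20 + 19 + 13 + 25 + 16 − 25 = 68, so its missing entry is 92 − 68 = 24.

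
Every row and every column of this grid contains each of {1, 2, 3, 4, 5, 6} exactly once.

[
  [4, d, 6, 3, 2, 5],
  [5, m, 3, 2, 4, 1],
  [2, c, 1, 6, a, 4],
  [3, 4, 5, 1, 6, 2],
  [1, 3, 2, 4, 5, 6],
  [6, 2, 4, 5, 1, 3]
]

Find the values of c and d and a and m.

c = 5, d = 1, a = 3, m = 6

For row 1, column 2: row 1 already has {2, 3, 4, 5, 6}; that leaves 1.
Cell (2,2): row 2 already has {1, 2, 3, 4, 5} → 6.
For row 3, column 2: column 2 already has {1, 2, 3, 4, 6}; that leaves 5.
For row 3, column 5: row 3 already has {1, 2, 4, 5, 6}; that leaves 3.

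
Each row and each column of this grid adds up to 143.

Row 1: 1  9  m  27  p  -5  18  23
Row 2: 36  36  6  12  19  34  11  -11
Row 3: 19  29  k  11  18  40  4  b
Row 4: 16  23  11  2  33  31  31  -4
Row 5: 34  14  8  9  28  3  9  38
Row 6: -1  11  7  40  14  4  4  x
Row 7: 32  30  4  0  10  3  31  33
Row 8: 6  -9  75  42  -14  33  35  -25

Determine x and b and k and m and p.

The known cells in column 5 total 108, leaving 143 − 108 = 35 for the blank.
The known cells in row 6 total 79, leaving 143 − 79 = 64 for the blank.
The known cells in column 8 total 118, leaving 143 − 118 = 25 for the blank.
The known cells in row 1 total 108, leaving 143 − 108 = 35 for the blank.
The known cells in row 3 total 146, leaving 143 − 146 = -3 for the blank.

x = 64, b = 25, k = -3, m = 35, p = 35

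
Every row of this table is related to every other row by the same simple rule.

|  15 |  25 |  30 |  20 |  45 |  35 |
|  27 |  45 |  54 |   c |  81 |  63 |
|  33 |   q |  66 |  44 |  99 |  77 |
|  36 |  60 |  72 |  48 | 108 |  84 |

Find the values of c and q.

c = 36, q = 55

Each row is a constant multiple of every other row — this is a multiplication table with the headers hidden.
Row 2 is 54/30 = 9/5 times row 1, so its entry in column 4 is 20 × 9/5 = 36.
Row 3 is 66/30 = 11/5 times row 1, so its entry in column 2 is 25 × 11/5 = 55.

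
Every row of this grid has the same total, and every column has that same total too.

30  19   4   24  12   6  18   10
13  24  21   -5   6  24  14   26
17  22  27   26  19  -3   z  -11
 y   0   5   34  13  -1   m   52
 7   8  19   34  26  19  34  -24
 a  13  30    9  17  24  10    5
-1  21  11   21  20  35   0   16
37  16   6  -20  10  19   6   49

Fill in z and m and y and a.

z = 26, m = 15, y = 5, a = 15

Rows 1 and 2 both sum to 123, so that's the common total.
Row 6: 13 + 30 + 9 + 17 + 24 + 10 + 5 = 108, so its missing entry is 123 − 108 = 15.
Row 3: 17 + 22 + 27 + 26 + 19 − 3 − 11 = 97, so its missing entry is 123 − 97 = 26.
Column 1: 30 + 13 + 17 + 7 + 15 − 1 + 37 = 118, so its missing entry is 123 − 118 = 5.
Row 4: 5 + 0 + 5 + 34 + 13 − 1 + 52 = 108, so its missing entry is 123 − 108 = 15.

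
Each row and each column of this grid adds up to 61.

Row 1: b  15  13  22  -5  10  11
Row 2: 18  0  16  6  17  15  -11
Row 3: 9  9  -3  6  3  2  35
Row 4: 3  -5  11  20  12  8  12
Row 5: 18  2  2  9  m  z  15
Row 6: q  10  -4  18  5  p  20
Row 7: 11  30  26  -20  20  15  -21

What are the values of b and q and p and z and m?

Column 5 has -5 + 17 + 3 + 12 + 5 + 20 = 52; the blank must be 61 − 52 = 9.
Row 1 has 15 + 13 + 22 − 5 + 10 + 11 = 66; the blank must be 61 − 66 = -5.
Row 5 has 18 + 2 + 2 + 9 + 9 + 15 = 55; the blank must be 61 − 55 = 6.
Column 6 has 10 + 15 + 2 + 8 + 6 + 15 = 56; the blank must be 61 − 56 = 5.
Row 6 has 10 − 4 + 18 + 5 + 5 + 20 = 54; the blank must be 61 − 54 = 7.

b = -5, q = 7, p = 5, z = 6, m = 9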